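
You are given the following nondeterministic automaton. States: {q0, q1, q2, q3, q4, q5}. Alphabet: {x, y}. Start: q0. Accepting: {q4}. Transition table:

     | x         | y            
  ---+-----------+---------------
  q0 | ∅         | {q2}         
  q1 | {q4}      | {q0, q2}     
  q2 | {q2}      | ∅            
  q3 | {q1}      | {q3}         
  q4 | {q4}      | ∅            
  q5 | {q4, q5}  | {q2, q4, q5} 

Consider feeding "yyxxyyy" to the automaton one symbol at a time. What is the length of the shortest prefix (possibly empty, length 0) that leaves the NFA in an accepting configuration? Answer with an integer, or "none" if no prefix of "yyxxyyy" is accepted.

none

Start in {q0}.
Read 'y': {q0} → {q2}.
Read 'y': {q2} → ∅.
The set is empty and remains empty for the remaining 5 symbols.
No reachable set along the way intersects F.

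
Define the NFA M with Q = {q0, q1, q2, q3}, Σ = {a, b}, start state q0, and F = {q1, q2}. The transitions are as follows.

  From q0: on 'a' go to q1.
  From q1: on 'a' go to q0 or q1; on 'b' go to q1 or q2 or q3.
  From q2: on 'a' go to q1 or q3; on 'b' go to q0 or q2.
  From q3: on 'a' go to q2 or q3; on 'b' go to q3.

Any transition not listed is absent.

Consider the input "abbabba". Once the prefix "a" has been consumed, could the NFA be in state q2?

Start in {q0}.
Read 'a': {q0} → {q1}.
State q2 is not in {q1}.

No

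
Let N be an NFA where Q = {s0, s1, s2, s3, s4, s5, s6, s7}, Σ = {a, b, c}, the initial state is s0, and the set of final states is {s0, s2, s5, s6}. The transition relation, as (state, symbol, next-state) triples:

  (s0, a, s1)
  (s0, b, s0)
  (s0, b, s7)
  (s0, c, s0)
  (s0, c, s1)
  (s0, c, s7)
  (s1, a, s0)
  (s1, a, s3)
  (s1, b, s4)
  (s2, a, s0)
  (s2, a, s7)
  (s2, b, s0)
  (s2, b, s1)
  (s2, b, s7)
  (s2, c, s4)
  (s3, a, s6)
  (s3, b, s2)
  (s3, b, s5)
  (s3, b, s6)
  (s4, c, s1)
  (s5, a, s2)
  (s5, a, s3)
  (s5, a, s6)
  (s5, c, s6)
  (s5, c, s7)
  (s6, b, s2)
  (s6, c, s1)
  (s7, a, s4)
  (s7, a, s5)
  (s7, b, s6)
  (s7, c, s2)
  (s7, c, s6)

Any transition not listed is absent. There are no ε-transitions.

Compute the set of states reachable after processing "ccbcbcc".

{s0, s1, s2, s4, s6, s7}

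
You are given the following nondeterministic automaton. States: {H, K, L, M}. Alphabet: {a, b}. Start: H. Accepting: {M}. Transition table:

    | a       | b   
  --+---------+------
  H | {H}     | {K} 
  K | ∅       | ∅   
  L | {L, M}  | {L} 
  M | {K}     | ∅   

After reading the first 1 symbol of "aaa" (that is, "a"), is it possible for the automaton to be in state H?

Start in {H}.
Read 'a': {H} → {H}.
State H is in {H}.

Yes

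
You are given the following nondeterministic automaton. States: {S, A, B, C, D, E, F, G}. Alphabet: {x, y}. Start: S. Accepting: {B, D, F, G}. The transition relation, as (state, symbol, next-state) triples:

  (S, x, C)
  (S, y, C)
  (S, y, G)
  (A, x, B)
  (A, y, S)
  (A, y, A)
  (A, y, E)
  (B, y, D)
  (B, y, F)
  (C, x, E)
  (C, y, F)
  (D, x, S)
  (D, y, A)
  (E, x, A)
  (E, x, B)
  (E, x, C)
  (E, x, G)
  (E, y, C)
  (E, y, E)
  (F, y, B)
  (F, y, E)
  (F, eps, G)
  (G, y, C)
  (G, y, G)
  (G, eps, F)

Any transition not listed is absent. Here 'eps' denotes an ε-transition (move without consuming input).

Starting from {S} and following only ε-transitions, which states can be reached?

{S}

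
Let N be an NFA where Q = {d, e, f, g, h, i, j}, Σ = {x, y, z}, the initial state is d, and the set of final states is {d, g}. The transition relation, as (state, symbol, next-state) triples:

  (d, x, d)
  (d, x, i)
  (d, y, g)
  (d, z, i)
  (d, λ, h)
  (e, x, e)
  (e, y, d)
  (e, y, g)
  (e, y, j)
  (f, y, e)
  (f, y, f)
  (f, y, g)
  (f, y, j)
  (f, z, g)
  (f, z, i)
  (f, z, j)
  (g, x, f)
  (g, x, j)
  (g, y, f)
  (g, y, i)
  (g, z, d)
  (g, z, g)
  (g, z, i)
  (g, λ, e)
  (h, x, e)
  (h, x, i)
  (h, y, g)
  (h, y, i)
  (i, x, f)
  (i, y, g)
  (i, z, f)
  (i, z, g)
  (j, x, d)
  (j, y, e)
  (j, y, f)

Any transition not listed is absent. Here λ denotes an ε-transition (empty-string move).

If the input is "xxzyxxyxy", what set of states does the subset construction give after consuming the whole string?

{d, e, f, g, h, i, j}

Start: ε-closure({d}) = {d, h}.
Read 'x': {d, h} → {d, e, h, i}.
Read 'x': {d, e, h, i} → {d, e, f, h, i}.
Read 'z': {d, e, f, h, i} → {e, f, g, i, j}.
Read 'y': {e, f, g, i, j} → {d, e, f, g, h, i, j}.
Read 'x': {d, e, f, g, h, i, j} → {d, e, f, h, i, j}.
Read 'x': {d, e, f, h, i, j} → {d, e, f, h, i}.
Read 'y': {d, e, f, h, i} → {d, e, f, g, h, i, j}.
Read 'x': {d, e, f, g, h, i, j} → {d, e, f, h, i, j}.
Read 'y': {d, e, f, h, i, j} → {d, e, f, g, h, i, j}.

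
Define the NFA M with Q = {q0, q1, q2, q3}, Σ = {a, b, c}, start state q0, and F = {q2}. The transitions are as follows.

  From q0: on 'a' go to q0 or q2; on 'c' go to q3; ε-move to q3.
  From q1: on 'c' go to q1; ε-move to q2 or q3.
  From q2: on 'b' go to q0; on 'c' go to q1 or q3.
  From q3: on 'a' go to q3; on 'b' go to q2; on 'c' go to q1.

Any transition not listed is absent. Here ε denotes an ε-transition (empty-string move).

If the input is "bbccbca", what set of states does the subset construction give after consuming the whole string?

{q3}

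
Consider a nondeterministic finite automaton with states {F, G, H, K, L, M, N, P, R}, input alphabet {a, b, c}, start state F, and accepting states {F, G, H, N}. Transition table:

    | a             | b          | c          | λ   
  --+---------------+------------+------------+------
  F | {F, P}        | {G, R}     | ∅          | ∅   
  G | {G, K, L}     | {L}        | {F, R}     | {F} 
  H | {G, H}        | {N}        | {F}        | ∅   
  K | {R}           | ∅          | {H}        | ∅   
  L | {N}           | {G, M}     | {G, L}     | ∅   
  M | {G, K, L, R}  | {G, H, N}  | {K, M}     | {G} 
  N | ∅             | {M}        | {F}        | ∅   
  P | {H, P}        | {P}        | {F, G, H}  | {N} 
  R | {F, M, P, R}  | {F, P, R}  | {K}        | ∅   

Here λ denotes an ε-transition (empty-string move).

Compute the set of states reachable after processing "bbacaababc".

Start in {F}.
Read 'b': F→{G, R}; union {G, R}; ε-closure = {F, G, R}.
Read 'b': F→{G, R}, G→{L}, R→{F, P, R}; union {F, G, L, P, R}; ε-closure = {F, G, L, N, P, R}.
Read 'a': F→{F, P}, G→{G, K, L}, L→{N}, N→∅, P→{H, P}, R→{F, M, P, R}; now {F, G, H, K, L, M, N, P, R}.
Read 'c': F→∅, G→{F, R}, H→{F}, K→{H}, L→{G, L}, M→{K, M}, N→{F}, P→{F, G, H}, R→{K}; now {F, G, H, K, L, M, R}.
Read 'a': F→{F, P}, G→{G, K, L}, H→{G, H}, K→{R}, L→{N}, M→{G, K, L, R}, R→{F, M, P, R}; now {F, G, H, K, L, M, N, P, R}.
Read 'a': F→{F, P}, G→{G, K, L}, H→{G, H}, K→{R}, L→{N}, M→{G, K, L, R}, N→∅, P→{H, P}, R→{F, M, P, R}; now {F, G, H, K, L, M, N, P, R}.
Read 'b': F→{G, R}, G→{L}, H→{N}, K→∅, L→{G, M}, M→{G, H, N}, N→{M}, P→{P}, R→{F, P, R}; now {F, G, H, L, M, N, P, R}.
Read 'a': F→{F, P}, G→{G, K, L}, H→{G, H}, L→{N}, M→{G, K, L, R}, N→∅, P→{H, P}, R→{F, M, P, R}; now {F, G, H, K, L, M, N, P, R}.
Read 'b': F→{G, R}, G→{L}, H→{N}, K→∅, L→{G, M}, M→{G, H, N}, N→{M}, P→{P}, R→{F, P, R}; now {F, G, H, L, M, N, P, R}.
Read 'c': F→∅, G→{F, R}, H→{F}, L→{G, L}, M→{K, M}, N→{F}, P→{F, G, H}, R→{K}; now {F, G, H, K, L, M, R}.

{F, G, H, K, L, M, R}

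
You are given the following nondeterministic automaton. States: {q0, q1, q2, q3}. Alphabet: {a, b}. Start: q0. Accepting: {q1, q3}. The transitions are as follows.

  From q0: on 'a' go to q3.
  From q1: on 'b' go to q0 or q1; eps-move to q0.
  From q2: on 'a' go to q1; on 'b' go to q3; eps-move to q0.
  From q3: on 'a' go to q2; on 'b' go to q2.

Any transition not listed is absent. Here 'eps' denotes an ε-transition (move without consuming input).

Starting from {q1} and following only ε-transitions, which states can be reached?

{q0, q1}

Begin with {q1}.
ε-move q1 → q0; add q0.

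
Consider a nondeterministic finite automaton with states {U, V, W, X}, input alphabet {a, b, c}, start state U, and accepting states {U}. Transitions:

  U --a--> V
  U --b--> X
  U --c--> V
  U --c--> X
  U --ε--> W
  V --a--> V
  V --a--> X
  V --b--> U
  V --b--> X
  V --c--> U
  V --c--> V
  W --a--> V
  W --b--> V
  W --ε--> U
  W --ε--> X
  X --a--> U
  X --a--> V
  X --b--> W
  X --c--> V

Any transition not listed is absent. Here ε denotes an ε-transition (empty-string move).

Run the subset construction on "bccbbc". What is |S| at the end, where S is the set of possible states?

4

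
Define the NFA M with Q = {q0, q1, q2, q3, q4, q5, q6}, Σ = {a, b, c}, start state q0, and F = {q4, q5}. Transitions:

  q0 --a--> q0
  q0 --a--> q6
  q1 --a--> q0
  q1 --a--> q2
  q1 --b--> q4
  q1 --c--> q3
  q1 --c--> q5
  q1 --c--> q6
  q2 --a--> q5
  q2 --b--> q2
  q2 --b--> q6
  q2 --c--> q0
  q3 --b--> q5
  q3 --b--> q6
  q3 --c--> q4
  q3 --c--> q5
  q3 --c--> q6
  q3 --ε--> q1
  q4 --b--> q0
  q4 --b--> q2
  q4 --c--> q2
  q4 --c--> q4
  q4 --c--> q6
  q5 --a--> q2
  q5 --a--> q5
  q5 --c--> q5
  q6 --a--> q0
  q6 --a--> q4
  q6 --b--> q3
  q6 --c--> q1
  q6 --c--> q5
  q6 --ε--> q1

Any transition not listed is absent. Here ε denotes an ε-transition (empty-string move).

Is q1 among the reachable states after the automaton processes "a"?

Start in {q0}.
Read 'a': q0→{q0, q6}; union {q0, q6}; ε-closure = {q0, q1, q6}.
State q1 is in {q0, q1, q6}.

Yes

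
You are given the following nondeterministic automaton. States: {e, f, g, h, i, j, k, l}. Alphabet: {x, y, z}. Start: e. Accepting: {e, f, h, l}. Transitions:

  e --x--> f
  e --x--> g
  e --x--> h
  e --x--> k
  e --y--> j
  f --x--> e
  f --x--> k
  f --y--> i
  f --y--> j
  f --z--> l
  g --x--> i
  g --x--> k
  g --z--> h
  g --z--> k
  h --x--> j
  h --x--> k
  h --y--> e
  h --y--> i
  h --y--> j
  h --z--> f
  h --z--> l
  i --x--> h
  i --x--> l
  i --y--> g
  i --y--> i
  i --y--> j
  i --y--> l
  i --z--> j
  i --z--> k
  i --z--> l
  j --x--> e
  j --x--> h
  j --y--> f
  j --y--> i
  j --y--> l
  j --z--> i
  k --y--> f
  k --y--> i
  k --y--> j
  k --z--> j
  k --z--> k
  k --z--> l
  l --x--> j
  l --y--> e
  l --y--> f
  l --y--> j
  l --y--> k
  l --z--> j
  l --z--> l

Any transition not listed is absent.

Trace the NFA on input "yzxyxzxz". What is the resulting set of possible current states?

{f, i, j, k, l}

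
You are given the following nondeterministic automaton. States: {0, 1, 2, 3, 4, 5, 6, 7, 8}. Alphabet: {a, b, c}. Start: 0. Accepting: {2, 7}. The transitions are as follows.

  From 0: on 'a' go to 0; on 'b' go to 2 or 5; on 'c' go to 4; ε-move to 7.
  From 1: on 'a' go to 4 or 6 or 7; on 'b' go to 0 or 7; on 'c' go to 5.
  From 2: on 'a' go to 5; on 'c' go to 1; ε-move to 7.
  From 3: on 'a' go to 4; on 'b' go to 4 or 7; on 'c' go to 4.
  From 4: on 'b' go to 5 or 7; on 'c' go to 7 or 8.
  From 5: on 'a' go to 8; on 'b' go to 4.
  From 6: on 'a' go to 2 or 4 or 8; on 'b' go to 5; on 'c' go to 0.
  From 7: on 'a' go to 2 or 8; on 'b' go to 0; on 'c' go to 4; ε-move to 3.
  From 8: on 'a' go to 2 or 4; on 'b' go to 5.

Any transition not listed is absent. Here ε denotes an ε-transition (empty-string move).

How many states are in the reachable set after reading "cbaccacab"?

Start: ε-closure({0}) = {0, 3, 7}.
Read 'c': 0→{4}, 3→{4}, 7→{4}; now {4}.
Read 'b': 4→{5, 7}; union {5, 7}; ε-closure = {3, 5, 7}.
Read 'a': 3→{4}, 5→{8}, 7→{2, 8}; union {2, 4, 8}; ε-closure = {2, 3, 4, 7, 8}.
Read 'c': 2→{1}, 3→{4}, 4→{7, 8}, 7→{4}, 8→∅; union {1, 4, 7, 8}; ε-closure = {1, 3, 4, 7, 8}.
Read 'c': 1→{5}, 3→{4}, 4→{7, 8}, 7→{4}, 8→∅; union {4, 5, 7, 8}; ε-closure = {3, 4, 5, 7, 8}.
Read 'a': 3→{4}, 4→∅, 5→{8}, 7→{2, 8}, 8→{2, 4}; union {2, 4, 8}; ε-closure = {2, 3, 4, 7, 8}.
Read 'c': 2→{1}, 3→{4}, 4→{7, 8}, 7→{4}, 8→∅; union {1, 4, 7, 8}; ε-closure = {1, 3, 4, 7, 8}.
Read 'a': 1→{4, 6, 7}, 3→{4}, 4→∅, 7→{2, 8}, 8→{2, 4}; union {2, 4, 6, 7, 8}; ε-closure = {2, 3, 4, 6, 7, 8}.
Read 'b': 2→∅, 3→{4, 7}, 4→{5, 7}, 6→{5}, 7→{0}, 8→{5}; union {0, 4, 5, 7}; ε-closure = {0, 3, 4, 5, 7}.
That set has 5 states.

5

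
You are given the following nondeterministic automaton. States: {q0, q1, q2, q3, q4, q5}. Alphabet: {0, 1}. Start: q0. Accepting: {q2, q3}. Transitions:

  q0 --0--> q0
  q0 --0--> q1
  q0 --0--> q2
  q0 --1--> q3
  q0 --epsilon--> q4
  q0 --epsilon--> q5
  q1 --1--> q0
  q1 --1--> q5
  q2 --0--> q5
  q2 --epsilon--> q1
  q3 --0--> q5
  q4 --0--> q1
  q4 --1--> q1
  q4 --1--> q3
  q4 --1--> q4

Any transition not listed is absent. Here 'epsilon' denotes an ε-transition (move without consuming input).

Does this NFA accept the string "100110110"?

Start: ε-closure({q0}) = {q0, q4, q5}.
Read '1': q0→{q3}, q4→{q1, q3, q4}, q5→∅; now {q1, q3, q4}.
Read '0': q1→∅, q3→{q5}, q4→{q1}; now {q1, q5}.
Read '0': q1→∅, q5→∅; now ∅.
The set is empty and remains empty for the remaining 6 symbols.
The final set ∅ contains no accepting state.

No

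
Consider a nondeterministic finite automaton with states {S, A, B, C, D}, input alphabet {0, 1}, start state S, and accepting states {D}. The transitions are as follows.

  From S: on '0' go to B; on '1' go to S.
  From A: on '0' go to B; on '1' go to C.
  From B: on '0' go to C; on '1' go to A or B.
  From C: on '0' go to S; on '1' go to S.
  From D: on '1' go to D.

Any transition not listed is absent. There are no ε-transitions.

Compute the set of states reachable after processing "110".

{B}

Start in {S}.
Read '1': {S} → {S}.
Read '1': {S} → {S}.
Read '0': {S} → {B}.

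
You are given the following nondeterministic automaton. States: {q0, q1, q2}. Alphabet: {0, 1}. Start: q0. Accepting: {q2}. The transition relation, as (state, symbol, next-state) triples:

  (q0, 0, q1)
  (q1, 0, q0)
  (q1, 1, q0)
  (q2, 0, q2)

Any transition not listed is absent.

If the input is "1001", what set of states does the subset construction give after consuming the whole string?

∅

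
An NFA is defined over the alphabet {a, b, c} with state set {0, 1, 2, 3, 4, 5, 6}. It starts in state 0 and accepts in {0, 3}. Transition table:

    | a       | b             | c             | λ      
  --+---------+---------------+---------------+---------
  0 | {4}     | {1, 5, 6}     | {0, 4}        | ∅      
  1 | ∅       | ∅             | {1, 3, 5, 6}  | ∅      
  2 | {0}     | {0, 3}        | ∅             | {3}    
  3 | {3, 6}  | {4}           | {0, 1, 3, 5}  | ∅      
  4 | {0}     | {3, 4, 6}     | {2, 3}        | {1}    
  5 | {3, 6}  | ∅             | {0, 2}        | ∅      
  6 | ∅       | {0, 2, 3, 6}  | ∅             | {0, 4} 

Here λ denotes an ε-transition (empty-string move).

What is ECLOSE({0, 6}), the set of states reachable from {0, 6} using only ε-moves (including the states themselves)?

{0, 1, 4, 6}

Begin with {0, 6}.
ε-move 6 → 4; add 4.
ε-move 4 → 1; add 1.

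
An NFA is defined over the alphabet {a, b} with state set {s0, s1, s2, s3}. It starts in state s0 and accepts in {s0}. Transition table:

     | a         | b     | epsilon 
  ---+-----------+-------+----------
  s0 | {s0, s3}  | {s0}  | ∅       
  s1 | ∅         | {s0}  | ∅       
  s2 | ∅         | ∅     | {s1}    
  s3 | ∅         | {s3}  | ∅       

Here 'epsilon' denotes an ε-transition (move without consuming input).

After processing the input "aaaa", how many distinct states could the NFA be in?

2

Start in {s0}.
Read 'a': {s0} → {s0, s3}.
Read 'a': {s0, s3} → {s0, s3}.
Read 'a': {s0, s3} → {s0, s3}.
Read 'a': {s0, s3} → {s0, s3}.
That set has 2 states.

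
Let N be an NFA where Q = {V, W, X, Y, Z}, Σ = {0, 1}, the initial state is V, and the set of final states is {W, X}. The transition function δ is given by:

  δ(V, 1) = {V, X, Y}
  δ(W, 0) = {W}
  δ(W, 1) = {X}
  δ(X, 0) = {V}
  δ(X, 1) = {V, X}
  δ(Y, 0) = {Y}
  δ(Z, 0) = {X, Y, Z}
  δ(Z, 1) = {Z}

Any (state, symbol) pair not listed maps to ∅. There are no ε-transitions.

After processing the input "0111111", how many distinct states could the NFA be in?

0

Start in {V}.
Read '0': {V} → ∅.
The set is empty and remains empty for the remaining 6 symbols.
That set has 0 states.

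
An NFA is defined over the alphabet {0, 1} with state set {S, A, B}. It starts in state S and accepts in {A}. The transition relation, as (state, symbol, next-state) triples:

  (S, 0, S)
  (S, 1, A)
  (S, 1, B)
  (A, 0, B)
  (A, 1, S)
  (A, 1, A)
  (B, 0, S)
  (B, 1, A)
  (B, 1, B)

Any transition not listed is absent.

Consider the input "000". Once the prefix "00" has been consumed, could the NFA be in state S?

Start in {S}.
Read '0': {S} → {S}.
Read '0': {S} → {S}.
State S is in {S}.

Yes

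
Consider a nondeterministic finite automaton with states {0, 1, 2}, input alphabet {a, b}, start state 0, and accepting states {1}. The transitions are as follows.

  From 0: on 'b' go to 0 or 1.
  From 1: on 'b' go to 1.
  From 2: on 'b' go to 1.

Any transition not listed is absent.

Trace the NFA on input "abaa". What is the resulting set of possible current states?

∅

Start in {0}.
Read 'a': {0} → ∅.
The set is empty and remains empty for the remaining 3 symbols.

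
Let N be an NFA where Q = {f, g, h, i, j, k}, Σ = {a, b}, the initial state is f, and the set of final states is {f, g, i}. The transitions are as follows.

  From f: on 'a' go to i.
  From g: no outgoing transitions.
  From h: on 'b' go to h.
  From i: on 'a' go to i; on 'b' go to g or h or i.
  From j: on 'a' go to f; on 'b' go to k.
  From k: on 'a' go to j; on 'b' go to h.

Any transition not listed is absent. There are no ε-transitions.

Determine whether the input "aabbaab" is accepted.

Yes

Start in {f}.
Read 'a': f→{i}; now {i}.
Read 'a': i→{i}; now {i}.
Read 'b': i→{g, h, i}; now {g, h, i}.
Read 'b': g→∅, h→{h}, i→{g, h, i}; now {g, h, i}.
Read 'a': g→∅, h→∅, i→{i}; now {i}.
Read 'a': i→{i}; now {i}.
Read 'b': i→{g, h, i}; now {g, h, i}.
The final set {g, h, i} contains the accepting states g, i.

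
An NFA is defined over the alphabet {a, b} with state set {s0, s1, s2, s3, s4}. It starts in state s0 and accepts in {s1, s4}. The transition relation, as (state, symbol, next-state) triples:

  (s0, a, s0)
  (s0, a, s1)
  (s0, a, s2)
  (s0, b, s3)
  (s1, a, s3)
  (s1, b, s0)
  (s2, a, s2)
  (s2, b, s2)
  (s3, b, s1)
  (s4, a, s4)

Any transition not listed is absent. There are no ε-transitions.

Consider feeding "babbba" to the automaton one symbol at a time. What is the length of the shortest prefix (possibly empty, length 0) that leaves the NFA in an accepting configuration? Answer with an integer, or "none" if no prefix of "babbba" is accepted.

none

Start in {s0}.
Read 'b': {s0} → {s3}.
Read 'a': {s3} → ∅.
The set is empty and remains empty for the remaining 4 symbols.
No reachable set along the way intersects F.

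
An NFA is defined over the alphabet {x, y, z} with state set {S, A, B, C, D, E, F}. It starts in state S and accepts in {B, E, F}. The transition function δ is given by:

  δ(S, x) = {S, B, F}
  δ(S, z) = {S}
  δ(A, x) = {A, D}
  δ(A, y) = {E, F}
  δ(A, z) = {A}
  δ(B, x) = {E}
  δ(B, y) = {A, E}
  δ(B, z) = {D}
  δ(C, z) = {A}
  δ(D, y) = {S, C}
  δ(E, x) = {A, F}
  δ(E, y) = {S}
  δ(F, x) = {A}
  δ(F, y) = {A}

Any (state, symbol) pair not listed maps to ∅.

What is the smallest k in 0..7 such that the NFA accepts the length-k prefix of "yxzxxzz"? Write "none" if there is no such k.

none

Start in {S}.
Read 'y': {S} → ∅.
The set is empty and remains empty for the remaining 6 symbols.
No reachable set along the way intersects F.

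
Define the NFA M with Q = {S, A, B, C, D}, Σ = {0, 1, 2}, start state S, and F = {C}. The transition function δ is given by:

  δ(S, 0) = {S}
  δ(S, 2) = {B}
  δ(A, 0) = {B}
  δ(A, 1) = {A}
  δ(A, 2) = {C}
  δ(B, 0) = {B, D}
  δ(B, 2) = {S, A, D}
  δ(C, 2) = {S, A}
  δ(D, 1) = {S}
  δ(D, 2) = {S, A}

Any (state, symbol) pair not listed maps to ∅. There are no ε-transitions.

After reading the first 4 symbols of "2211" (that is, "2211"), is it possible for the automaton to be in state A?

Yes

Start in {S}.
Read '2': {S} → {B}.
Read '2': {B} → {S, A, D}.
Read '1': {S, A, D} → {S, A}.
Read '1': {S, A} → {A}.
State A is in {A}.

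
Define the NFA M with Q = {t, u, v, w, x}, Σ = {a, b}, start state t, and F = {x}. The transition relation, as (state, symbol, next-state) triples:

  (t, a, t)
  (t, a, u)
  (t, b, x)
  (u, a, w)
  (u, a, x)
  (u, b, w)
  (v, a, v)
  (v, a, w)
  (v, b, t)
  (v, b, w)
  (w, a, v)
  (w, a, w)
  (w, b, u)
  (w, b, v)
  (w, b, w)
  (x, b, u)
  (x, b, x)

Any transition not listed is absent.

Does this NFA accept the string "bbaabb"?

Start in {t}.
Read 'b': t→{x}; now {x}.
Read 'b': x→{u, x}; now {u, x}.
Read 'a': u→{w, x}, x→∅; now {w, x}.
Read 'a': w→{v, w}, x→∅; now {v, w}.
Read 'b': v→{t, w}, w→{u, v, w}; now {t, u, v, w}.
Read 'b': t→{x}, u→{w}, v→{t, w}, w→{u, v, w}; now {t, u, v, w, x}.
The final set {t, u, v, w, x} contains the accepting state x.

Yes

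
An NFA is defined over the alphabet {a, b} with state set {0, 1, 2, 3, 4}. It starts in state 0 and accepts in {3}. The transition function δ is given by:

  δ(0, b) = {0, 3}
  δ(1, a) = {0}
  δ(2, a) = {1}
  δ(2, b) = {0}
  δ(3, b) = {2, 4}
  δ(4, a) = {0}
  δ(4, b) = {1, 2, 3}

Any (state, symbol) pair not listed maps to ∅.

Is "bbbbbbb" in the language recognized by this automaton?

Yes

Start in {0}.
Read 'b': {0} → {0, 3}.
Read 'b': {0, 3} → {0, 2, 3, 4}.
Read 'b': {0, 2, 3, 4} → {0, 1, 2, 3, 4}.
Read 'b': {0, 1, 2, 3, 4} → {0, 1, 2, 3, 4}.
Read 'b': {0, 1, 2, 3, 4} → {0, 1, 2, 3, 4}.
Read 'b': {0, 1, 2, 3, 4} → {0, 1, 2, 3, 4}.
Read 'b': {0, 1, 2, 3, 4} → {0, 1, 2, 3, 4}.
The final set {0, 1, 2, 3, 4} contains the accepting state 3.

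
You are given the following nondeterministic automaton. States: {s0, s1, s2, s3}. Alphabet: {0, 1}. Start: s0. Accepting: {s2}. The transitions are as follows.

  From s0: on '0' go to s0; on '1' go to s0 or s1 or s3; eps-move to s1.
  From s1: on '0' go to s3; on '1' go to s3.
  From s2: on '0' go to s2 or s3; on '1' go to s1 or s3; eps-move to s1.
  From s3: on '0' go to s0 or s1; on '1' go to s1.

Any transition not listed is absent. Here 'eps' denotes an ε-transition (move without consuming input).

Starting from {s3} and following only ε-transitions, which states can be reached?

Begin with {s3}.
No ε-moves leave this set, so the closure equals the set itself.

{s3}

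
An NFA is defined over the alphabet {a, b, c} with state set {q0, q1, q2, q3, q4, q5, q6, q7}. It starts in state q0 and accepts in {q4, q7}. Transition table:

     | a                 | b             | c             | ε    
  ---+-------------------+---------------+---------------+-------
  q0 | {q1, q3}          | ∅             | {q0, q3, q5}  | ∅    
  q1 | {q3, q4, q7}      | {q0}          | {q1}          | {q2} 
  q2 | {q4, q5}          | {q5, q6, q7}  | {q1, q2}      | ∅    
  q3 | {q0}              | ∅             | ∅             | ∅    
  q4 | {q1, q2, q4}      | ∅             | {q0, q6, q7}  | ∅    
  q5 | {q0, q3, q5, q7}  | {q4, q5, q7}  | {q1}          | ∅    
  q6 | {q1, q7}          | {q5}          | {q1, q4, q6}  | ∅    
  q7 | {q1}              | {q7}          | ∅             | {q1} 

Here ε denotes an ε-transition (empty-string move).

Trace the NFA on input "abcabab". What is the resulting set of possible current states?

Start in {q0}.
Read 'a': q0→{q1, q3}; union {q1, q3}; ε-closure = {q1, q2, q3}.
Read 'b': q1→{q0}, q2→{q5, q6, q7}, q3→∅; union {q0, q5, q6, q7}; ε-closure = {q0, q1, q2, q5, q6, q7}.
Read 'c': q0→{q0, q3, q5}, q1→{q1}, q2→{q1, q2}, q5→{q1}, q6→{q1, q4, q6}, q7→∅; now {q0, q1, q2, q3, q4, q5, q6}.
Read 'a': q0→{q1, q3}, q1→{q3, q4, q7}, q2→{q4, q5}, q3→{q0}, q4→{q1, q2, q4}, q5→{q0, q3, q5, q7}, q6→{q1, q7}; now {q0, q1, q2, q3, q4, q5, q7}.
Read 'b': q0→∅, q1→{q0}, q2→{q5, q6, q7}, q3→∅, q4→∅, q5→{q4, q5, q7}, q7→{q7}; union {q0, q4, q5, q6, q7}; ε-closure = {q0, q1, q2, q4, q5, q6, q7}.
Read 'a': q0→{q1, q3}, q1→{q3, q4, q7}, q2→{q4, q5}, q4→{q1, q2, q4}, q5→{q0, q3, q5, q7}, q6→{q1, q7}, q7→{q1}; now {q0, q1, q2, q3, q4, q5, q7}.
Read 'b': q0→∅, q1→{q0}, q2→{q5, q6, q7}, q3→∅, q4→∅, q5→{q4, q5, q7}, q7→{q7}; union {q0, q4, q5, q6, q7}; ε-closure = {q0, q1, q2, q4, q5, q6, q7}.

{q0, q1, q2, q4, q5, q6, q7}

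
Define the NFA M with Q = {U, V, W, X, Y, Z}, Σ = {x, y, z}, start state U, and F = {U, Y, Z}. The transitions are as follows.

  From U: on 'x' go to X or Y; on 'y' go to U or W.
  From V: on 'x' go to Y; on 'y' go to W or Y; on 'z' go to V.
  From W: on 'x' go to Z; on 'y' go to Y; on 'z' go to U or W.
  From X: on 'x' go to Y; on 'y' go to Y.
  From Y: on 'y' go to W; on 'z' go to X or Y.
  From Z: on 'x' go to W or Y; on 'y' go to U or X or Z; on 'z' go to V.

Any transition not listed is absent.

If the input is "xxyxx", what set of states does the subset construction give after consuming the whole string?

Start in {U}.
Read 'x': U→{X, Y}; now {X, Y}.
Read 'x': X→{Y}, Y→∅; now {Y}.
Read 'y': Y→{W}; now {W}.
Read 'x': W→{Z}; now {Z}.
Read 'x': Z→{W, Y}; now {W, Y}.

{W, Y}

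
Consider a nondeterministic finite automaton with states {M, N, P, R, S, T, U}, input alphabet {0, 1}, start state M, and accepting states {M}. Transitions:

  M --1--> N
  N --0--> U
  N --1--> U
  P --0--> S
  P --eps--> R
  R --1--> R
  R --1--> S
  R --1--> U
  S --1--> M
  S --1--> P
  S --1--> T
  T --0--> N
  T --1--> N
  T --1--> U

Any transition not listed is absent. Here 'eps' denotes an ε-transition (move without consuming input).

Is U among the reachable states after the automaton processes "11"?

Yes

Start in {M}.
Read '1': M→{N}; now {N}.
Read '1': N→{U}; now {U}.
State U is in {U}.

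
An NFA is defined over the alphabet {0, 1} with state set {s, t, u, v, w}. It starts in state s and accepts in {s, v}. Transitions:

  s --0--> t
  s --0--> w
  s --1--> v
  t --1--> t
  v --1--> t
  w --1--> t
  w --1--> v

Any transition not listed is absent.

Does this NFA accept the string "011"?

Start in {s}.
Read '0': s→{t, w}; now {t, w}.
Read '1': t→{t}, w→{t, v}; now {t, v}.
Read '1': t→{t}, v→{t}; now {t}.
The final set {t} contains no accepting state.

No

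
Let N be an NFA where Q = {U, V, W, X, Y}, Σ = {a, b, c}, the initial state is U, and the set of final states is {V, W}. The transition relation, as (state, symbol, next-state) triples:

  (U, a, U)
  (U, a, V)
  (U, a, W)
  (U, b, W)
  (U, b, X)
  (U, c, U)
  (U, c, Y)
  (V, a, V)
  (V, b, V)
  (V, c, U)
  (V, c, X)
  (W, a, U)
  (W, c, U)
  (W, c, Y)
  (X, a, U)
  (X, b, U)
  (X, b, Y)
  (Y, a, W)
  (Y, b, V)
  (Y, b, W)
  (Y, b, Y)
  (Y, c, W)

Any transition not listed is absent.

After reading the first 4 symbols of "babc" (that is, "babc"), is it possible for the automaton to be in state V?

No

Start in {U}.
Read 'b': U→{W, X}; now {W, X}.
Read 'a': W→{U}, X→{U}; now {U}.
Read 'b': U→{W, X}; now {W, X}.
Read 'c': W→{U, Y}, X→∅; now {U, Y}.
State V is not in {U, Y}.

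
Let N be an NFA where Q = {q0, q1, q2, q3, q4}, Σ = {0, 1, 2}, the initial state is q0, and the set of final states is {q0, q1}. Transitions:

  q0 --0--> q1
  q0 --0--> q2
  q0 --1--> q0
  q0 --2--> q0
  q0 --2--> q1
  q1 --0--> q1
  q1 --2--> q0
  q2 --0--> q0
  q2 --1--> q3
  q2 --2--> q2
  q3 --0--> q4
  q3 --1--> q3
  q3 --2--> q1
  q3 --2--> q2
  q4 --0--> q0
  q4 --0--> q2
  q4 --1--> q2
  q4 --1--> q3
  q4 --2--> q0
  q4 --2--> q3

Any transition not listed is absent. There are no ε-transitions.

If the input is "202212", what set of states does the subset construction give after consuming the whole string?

Start in {q0}.
Read '2': {q0} → {q0, q1}.
Read '0': {q0, q1} → {q1, q2}.
Read '2': {q1, q2} → {q0, q2}.
Read '2': {q0, q2} → {q0, q1, q2}.
Read '1': {q0, q1, q2} → {q0, q3}.
Read '2': {q0, q3} → {q0, q1, q2}.

{q0, q1, q2}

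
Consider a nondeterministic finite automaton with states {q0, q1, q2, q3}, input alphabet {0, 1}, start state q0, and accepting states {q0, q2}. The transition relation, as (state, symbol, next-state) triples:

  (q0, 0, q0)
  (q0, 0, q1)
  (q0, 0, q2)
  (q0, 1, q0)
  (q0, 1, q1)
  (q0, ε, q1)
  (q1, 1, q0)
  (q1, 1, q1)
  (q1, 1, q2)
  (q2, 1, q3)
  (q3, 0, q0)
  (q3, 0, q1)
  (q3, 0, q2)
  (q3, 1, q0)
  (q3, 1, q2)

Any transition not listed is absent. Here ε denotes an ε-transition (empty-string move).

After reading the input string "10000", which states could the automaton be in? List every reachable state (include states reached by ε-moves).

{q0, q1, q2}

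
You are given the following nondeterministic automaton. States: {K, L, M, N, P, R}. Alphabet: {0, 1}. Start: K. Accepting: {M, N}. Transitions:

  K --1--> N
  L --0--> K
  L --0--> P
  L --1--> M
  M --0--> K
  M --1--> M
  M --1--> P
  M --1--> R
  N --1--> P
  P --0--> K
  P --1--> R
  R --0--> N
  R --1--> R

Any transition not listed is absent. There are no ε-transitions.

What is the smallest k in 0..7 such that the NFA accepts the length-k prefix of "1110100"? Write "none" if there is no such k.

Start in {K}.
Read '1': K→{N}; now {N}.
None of the earlier sets intersect F, but {N} does.

1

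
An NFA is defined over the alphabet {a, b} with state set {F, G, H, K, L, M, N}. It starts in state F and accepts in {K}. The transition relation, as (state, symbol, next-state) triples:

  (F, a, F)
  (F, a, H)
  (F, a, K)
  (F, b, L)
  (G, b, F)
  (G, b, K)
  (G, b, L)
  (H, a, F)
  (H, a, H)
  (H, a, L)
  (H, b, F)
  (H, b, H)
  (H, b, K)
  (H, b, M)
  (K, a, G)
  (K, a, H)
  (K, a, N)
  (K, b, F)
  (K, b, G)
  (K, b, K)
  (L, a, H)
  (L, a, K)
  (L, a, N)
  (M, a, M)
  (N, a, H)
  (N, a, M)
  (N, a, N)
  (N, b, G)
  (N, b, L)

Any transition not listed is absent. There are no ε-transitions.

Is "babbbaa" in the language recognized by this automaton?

Start in {F}.
Read 'b': {F} → {L}.
Read 'a': {L} → {H, K, N}.
Read 'b': {H, K, N} → {F, G, H, K, L, M}.
Read 'b': {F, G, H, K, L, M} → {F, G, H, K, L, M}.
Read 'b': {F, G, H, K, L, M} → {F, G, H, K, L, M}.
Read 'a': {F, G, H, K, L, M} → {F, G, H, K, L, M, N}.
Read 'a': {F, G, H, K, L, M, N} → {F, G, H, K, L, M, N}.
The final set {F, G, H, K, L, M, N} contains the accepting state K.

Yes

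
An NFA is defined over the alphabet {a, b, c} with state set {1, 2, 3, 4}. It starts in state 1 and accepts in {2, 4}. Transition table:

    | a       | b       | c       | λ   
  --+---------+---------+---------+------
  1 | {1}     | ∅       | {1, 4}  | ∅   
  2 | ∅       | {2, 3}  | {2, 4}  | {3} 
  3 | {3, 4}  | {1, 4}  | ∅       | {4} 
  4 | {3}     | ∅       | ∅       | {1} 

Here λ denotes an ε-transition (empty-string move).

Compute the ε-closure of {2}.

{1, 2, 3, 4}

Begin with {2}.
ε-move 2 → 3; add 3.
ε-move 3 → 4; add 4.
ε-move 4 → 1; add 1.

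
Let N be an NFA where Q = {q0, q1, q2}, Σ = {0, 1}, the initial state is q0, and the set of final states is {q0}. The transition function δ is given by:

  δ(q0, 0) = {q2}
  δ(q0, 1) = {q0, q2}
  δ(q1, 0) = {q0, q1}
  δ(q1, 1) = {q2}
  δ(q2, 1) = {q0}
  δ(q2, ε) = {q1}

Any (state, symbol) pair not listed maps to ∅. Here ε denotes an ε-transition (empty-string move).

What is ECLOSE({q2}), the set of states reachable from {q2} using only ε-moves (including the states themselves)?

Begin with {q2}.
ε-move q2 → q1; add q1.

{q1, q2}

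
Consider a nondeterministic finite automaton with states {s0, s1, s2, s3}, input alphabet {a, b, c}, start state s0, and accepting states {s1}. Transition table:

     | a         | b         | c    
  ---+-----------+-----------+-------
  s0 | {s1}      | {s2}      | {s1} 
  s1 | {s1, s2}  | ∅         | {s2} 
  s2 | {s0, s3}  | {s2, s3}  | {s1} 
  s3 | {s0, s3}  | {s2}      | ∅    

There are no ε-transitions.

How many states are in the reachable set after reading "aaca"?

4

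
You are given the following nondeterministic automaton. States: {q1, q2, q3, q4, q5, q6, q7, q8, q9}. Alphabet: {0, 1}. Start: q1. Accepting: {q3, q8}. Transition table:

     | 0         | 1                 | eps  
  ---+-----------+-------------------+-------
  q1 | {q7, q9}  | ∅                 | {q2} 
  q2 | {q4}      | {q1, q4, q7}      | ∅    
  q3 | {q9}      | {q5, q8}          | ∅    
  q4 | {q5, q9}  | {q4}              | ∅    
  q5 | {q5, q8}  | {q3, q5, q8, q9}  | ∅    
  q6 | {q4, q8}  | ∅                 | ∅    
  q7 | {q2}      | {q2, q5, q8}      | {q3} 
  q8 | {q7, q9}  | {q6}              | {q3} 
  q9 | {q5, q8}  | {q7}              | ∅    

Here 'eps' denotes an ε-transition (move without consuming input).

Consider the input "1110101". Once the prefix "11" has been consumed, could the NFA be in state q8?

Start: ε-closure({q1}) = {q1, q2}.
Read '1': {q1, q2} → {q1, q2, q3, q4, q7}.
Read '1': {q1, q2, q3, q4, q7} → {q1, q2, q3, q4, q5, q7, q8}.
State q8 is in {q1, q2, q3, q4, q5, q7, q8}.

Yes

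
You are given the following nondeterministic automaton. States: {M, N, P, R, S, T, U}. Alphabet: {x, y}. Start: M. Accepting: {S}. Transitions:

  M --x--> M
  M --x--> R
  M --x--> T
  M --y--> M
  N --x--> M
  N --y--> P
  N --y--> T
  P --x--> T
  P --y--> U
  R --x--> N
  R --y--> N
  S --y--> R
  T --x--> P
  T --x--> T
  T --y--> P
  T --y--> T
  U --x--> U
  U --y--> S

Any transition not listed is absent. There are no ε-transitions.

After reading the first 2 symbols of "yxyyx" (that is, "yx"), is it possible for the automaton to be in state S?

No

Start in {M}.
Read 'y': M→{M}; now {M}.
Read 'x': M→{M, R, T}; now {M, R, T}.
State S is not in {M, R, T}.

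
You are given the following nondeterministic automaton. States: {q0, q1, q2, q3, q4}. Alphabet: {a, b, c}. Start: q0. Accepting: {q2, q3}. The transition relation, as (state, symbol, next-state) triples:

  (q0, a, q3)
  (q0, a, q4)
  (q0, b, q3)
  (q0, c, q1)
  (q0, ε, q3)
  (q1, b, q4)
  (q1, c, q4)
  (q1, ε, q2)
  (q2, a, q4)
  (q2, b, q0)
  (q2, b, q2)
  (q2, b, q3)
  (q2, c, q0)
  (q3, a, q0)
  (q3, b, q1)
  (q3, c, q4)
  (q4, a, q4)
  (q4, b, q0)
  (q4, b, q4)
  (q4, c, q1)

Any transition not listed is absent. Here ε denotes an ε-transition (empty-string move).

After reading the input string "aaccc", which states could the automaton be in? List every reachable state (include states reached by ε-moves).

Start: ε-closure({q0}) = {q0, q3}.
Read 'a': {q0, q3} → {q0, q3, q4}.
Read 'a': {q0, q3, q4} → {q0, q3, q4}.
Read 'c': {q0, q3, q4} → {q1, q2, q4}.
Read 'c': {q1, q2, q4} → {q0, q1, q2, q3, q4}.
Read 'c': {q0, q1, q2, q3, q4} → {q0, q1, q2, q3, q4}.

{q0, q1, q2, q3, q4}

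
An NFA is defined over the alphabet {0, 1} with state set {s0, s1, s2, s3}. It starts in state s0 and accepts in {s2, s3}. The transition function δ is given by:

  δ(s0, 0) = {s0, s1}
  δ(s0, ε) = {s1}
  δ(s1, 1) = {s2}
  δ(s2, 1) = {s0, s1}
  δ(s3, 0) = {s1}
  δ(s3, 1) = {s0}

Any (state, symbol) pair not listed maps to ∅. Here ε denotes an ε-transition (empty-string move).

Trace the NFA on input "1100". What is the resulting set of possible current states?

Start: ε-closure({s0}) = {s0, s1}.
Read '1': s0→∅, s1→{s2}; now {s2}.
Read '1': s2→{s0, s1}; now {s0, s1}.
Read '0': s0→{s0, s1}, s1→∅; now {s0, s1}.
Read '0': s0→{s0, s1}, s1→∅; now {s0, s1}.

{s0, s1}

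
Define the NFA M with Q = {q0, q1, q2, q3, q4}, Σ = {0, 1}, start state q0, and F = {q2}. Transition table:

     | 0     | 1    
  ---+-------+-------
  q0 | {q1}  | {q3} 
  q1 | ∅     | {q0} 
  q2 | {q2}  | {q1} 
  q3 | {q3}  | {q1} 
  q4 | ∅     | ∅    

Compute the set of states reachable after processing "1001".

{q1}

Start in {q0}.
Read '1': {q0} → {q3}.
Read '0': {q3} → {q3}.
Read '0': {q3} → {q3}.
Read '1': {q3} → {q1}.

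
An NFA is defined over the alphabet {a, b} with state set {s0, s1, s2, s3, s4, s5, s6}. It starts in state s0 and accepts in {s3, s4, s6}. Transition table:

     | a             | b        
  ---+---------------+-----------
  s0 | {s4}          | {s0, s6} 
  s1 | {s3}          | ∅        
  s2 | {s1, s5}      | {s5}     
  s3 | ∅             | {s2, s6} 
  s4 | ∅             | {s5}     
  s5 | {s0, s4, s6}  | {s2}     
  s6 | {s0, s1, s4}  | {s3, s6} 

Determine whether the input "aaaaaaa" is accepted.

No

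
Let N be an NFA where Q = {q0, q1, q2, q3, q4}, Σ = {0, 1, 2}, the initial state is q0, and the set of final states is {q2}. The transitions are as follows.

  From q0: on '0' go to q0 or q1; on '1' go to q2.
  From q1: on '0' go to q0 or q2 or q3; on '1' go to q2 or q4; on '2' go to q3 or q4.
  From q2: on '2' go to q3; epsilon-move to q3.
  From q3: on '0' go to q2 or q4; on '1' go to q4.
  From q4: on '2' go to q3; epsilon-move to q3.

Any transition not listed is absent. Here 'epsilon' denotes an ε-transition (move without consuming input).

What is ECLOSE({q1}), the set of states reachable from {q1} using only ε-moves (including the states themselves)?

{q1}

Begin with {q1}.
No ε-moves leave this set, so the closure equals the set itself.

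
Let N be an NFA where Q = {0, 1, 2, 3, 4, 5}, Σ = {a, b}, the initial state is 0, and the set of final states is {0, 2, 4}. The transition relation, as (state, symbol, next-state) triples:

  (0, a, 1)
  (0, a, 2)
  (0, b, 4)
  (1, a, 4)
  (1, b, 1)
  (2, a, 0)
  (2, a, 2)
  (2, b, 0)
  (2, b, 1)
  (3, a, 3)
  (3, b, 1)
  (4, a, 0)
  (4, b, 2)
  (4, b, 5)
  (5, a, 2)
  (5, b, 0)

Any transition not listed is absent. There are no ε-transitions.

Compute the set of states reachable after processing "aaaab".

Start in {0}.
Read 'a': 0→{1, 2}; now {1, 2}.
Read 'a': 1→{4}, 2→{0, 2}; now {0, 2, 4}.
Read 'a': 0→{1, 2}, 2→{0, 2}, 4→{0}; now {0, 1, 2}.
Read 'a': 0→{1, 2}, 1→{4}, 2→{0, 2}; now {0, 1, 2, 4}.
Read 'b': 0→{4}, 1→{1}, 2→{0, 1}, 4→{2, 5}; now {0, 1, 2, 4, 5}.

{0, 1, 2, 4, 5}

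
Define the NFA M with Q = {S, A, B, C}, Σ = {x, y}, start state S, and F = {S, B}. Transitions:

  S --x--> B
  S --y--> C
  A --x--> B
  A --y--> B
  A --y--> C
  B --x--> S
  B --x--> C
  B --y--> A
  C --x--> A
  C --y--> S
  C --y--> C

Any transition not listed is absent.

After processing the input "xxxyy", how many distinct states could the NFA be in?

Start in {S}.
Read 'x': S→{B}; now {B}.
Read 'x': B→{S, C}; now {S, C}.
Read 'x': S→{B}, C→{A}; now {A, B}.
Read 'y': A→{B, C}, B→{A}; now {A, B, C}.
Read 'y': A→{B, C}, B→{A}, C→{S, C}; now {S, A, B, C}.
That set has 4 states.

4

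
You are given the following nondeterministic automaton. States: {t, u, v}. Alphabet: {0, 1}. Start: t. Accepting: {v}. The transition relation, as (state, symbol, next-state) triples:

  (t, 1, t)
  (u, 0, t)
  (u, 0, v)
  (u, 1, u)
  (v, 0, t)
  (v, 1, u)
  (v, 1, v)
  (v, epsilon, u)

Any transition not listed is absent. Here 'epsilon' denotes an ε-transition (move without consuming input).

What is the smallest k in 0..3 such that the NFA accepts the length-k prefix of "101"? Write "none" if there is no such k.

none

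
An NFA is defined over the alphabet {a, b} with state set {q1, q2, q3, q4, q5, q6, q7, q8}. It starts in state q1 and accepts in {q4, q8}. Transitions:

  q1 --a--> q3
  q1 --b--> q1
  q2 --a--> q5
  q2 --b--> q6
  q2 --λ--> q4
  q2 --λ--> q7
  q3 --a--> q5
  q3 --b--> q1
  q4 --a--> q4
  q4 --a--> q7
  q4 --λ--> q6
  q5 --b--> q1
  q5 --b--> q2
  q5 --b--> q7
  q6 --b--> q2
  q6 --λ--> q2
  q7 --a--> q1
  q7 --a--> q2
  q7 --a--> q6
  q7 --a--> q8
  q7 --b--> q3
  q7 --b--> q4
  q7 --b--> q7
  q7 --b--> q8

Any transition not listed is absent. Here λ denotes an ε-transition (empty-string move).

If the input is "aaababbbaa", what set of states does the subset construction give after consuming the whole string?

∅

Start in {q1}.
Read 'a': {q1} → {q3}.
Read 'a': {q3} → {q5}.
Read 'a': {q5} → ∅.
The set is empty and remains empty for the remaining 7 symbols.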